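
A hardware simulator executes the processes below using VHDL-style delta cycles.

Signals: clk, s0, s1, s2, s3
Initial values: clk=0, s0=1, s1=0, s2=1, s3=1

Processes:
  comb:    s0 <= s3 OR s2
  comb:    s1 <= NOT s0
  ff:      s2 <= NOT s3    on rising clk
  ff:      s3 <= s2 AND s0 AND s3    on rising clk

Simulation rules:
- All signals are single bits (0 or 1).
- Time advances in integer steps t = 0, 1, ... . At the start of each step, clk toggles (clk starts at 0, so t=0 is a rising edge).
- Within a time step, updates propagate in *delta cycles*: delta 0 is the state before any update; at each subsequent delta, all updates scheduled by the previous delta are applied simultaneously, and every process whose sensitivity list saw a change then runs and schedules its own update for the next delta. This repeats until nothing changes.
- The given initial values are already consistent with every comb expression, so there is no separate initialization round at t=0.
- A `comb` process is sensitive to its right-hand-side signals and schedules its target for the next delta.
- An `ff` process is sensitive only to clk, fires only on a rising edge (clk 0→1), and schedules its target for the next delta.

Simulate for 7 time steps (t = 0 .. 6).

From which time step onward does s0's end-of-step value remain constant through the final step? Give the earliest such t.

4

[bits: s2,s0,clk,s3,s1]
t=0: Δ0=11010 Δ1=11110 Δ2=01110 | 2Δ
t=1: Δ0=01110 Δ1=01010 | 1Δ
t=2: Δ0=01010 Δ1=01110 Δ2=01100 Δ3=00100 Δ4=00101 | 4Δ
t=3: Δ0=00101 Δ1=00001 | 1Δ
t=4: Δ0=00001 Δ1=00101 Δ2=10101 Δ3=11101 Δ4=11100 | 4Δ
t=5: Δ0=11100 Δ1=11000 | 1Δ
t=6: Δ0=11000 Δ1=11100 | 1Δ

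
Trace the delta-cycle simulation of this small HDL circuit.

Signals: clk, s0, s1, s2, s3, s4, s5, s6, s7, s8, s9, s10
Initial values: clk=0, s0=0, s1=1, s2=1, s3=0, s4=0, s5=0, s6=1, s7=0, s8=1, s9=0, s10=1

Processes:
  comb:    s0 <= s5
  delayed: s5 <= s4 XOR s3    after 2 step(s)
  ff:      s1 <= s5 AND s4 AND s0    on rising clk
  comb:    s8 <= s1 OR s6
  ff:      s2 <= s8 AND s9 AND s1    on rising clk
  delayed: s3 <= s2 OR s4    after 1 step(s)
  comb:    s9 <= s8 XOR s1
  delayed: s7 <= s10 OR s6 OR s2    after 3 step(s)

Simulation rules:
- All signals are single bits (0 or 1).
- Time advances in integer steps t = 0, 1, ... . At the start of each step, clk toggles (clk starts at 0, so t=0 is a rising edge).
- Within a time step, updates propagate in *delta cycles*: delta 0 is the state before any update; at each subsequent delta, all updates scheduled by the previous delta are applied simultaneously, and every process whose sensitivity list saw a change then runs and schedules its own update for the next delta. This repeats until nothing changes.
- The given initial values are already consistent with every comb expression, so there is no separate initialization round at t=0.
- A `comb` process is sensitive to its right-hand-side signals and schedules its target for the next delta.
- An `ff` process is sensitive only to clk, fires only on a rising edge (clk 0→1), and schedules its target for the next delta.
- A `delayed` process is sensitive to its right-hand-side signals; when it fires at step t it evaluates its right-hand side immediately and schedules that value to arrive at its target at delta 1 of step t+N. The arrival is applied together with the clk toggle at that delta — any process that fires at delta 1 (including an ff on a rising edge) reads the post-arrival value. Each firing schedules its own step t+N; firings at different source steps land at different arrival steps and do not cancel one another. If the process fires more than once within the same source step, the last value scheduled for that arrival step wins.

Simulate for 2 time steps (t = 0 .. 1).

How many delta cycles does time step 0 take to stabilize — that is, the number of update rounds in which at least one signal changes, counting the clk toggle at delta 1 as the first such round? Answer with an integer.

t0.Δ0 s9=0 s1=1 s3=0 clk=0 s4=0 s8=1 s5=0 s7=0 s0=0 s2=1 s10=1 s6=1
t0.Δ1 s9=0 s1=1 s3=0 clk=1 s4=0 s8=1 s5=0 s7=0 s0=0 s2=1 s10=1 s6=1
t0.Δ2 s9=0 s1=0 s3=0 clk=1 s4=0 s8=1 s5=0 s7=0 s0=0 s2=0 s10=1 s6=1
t0.Δ3 s9=1 s1=0 s3=0 clk=1 s4=0 s8=1 s5=0 s7=0 s0=0 s2=0 s10=1 s6=1
t1.Δ0 s9=1 s1=0 s3=0 clk=1 s4=0 s8=1 s5=0 s7=0 s0=0 s2=0 s10=1 s6=1
t1.Δ1 s9=1 s1=0 s3=0 clk=0 s4=0 s8=1 s5=0 s7=0 s0=0 s2=0 s10=1 s6=1

3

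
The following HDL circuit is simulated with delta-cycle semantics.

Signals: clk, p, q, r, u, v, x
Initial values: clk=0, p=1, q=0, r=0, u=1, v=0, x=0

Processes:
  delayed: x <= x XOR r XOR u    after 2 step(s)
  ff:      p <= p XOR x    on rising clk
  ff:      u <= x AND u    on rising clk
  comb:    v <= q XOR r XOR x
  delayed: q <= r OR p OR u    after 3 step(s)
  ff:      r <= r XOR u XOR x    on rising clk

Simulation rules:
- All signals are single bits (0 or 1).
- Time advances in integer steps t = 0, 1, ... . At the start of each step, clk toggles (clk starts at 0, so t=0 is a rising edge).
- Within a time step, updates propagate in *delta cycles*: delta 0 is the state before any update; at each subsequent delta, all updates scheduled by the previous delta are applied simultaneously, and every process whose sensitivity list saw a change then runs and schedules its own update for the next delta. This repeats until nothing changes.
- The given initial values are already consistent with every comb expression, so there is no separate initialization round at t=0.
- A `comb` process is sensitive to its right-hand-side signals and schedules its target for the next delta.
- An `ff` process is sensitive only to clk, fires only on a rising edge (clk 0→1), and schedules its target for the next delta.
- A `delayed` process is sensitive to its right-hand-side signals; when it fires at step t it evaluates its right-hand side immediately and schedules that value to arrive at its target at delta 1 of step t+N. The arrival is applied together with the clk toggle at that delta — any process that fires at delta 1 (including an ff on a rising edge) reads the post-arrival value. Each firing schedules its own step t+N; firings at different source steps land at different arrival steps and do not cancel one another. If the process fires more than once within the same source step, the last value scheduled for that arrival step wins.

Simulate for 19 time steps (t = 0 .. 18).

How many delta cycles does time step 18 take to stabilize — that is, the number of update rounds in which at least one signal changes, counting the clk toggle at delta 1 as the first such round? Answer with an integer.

2

t=0 Δ0: v=0 clk=0 q=0 p=1 u=1 x=0 r=0
  Δ1: clk:0→1
  Δ2: u:1→0, r:0→1
  Δ3: v:0→1
  (3Δ to stable)
t=1 Δ0: v=1 clk=1 q=0 p=1 u=0 x=0 r=1
  Δ1: clk:1→0
  (1Δ to stable)
t=2 Δ0: v=1 clk=0 q=0 p=1 u=0 x=0 r=1
  Δ1: clk:0→1, x:0→1
  Δ2: v:1→0, p:1→0, r:1→0
  Δ3: v:0→1
  (3Δ to stable)
t=3 Δ0: v=1 clk=1 q=0 p=0 u=0 x=1 r=0
  Δ1: clk:1→0, q:0→1
  Δ2: v:1→0
  (2Δ to stable)
t=4 Δ0: v=0 clk=0 q=1 p=0 u=0 x=1 r=0
  Δ1: clk:0→1
  Δ2: p:0→1, r:0→1
  Δ3: v:0→1
  (3Δ to stable)
t=5 Δ0: v=1 clk=1 q=1 p=1 u=0 x=1 r=1
  Δ1: clk:1→0, q:1→0
  Δ2: v:1→0
  (2Δ to stable)
t=6 Δ0: v=0 clk=0 q=0 p=1 u=0 x=1 r=1
  Δ1: clk:0→1, x:1→0
  Δ2: v:0→1
  (2Δ to stable)
t=7 Δ0: v=1 clk=1 q=0 p=1 u=0 x=0 r=1
  Δ1: clk:1→0, q:0→1
  Δ2: v:1→0
  (2Δ to stable)
t=8 Δ0: v=0 clk=0 q=1 p=1 u=0 x=0 r=1
  Δ1: clk:0→1, x:0→1
  Δ2: v:0→1, p:1→0, r:1→0
  Δ3: v:1→0
  (3Δ to stable)
t=9 Δ0: v=0 clk=1 q=1 p=0 u=0 x=1 r=0
  Δ1: clk:1→0
  (1Δ to stable)
t=10 Δ0: v=0 clk=0 q=1 p=0 u=0 x=1 r=0
  Δ1: clk:0→1
  Δ2: p:0→1, r:0→1
  Δ3: v:0→1
  (3Δ to stable)
t=11 Δ0: v=1 clk=1 q=1 p=1 u=0 x=1 r=1
  Δ1: clk:1→0, q:1→0
  Δ2: v:1→0
  (2Δ to stable)
t=12 Δ0: v=0 clk=0 q=0 p=1 u=0 x=1 r=1
  Δ1: clk:0→1, x:1→0
  Δ2: v:0→1
  (2Δ to stable)
t=13 Δ0: v=1 clk=1 q=0 p=1 u=0 x=0 r=1
  Δ1: clk:1→0, q:0→1
  Δ2: v:1→0
  (2Δ to stable)
t=14 Δ0: v=0 clk=0 q=1 p=1 u=0 x=0 r=1
  Δ1: clk:0→1, x:0→1
  Δ2: v:0→1, p:1→0, r:1→0
  Δ3: v:1→0
  (3Δ to stable)
t=15 Δ0: v=0 clk=1 q=1 p=0 u=0 x=1 r=0
  Δ1: clk:1→0
  (1Δ to stable)
t=16 Δ0: v=0 clk=0 q=1 p=0 u=0 x=1 r=0
  Δ1: clk:0→1
  Δ2: p:0→1, r:0→1
  Δ3: v:0→1
  (3Δ to stable)
t=17 Δ0: v=1 clk=1 q=1 p=1 u=0 x=1 r=1
  Δ1: clk:1→0, q:1→0
  Δ2: v:1→0
  (2Δ to stable)
t=18 Δ0: v=0 clk=0 q=0 p=1 u=0 x=1 r=1
  Δ1: clk:0→1, x:1→0
  Δ2: v:0→1
  (2Δ to stable)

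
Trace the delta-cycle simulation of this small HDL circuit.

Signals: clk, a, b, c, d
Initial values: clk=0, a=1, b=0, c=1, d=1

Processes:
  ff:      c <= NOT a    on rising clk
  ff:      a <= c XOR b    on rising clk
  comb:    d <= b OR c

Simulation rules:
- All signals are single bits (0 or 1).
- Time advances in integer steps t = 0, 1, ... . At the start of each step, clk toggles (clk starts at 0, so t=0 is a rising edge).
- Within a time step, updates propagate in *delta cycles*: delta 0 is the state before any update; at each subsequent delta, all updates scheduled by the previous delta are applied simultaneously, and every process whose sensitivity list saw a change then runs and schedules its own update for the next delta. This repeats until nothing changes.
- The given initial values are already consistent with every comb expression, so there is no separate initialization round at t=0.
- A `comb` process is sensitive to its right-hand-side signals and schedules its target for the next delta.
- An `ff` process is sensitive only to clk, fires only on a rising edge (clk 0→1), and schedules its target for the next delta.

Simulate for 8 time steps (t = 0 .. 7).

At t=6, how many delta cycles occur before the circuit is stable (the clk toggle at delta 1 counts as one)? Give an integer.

2

[bits: clk,a,b,c,d]
t=0: Δ0=01011 Δ1=11011 Δ2=11001 Δ3=11000 | 3Δ
t=1: Δ0=11000 Δ1=01000 | 1Δ
t=2: Δ0=01000 Δ1=11000 Δ2=10000 | 2Δ
t=3: Δ0=10000 Δ1=00000 | 1Δ
t=4: Δ0=00000 Δ1=10000 Δ2=10010 Δ3=10011 | 3Δ
t=5: Δ0=10011 Δ1=00011 | 1Δ
t=6: Δ0=00011 Δ1=10011 Δ2=11011 | 2Δ
t=7: Δ0=11011 Δ1=01011 | 1Δ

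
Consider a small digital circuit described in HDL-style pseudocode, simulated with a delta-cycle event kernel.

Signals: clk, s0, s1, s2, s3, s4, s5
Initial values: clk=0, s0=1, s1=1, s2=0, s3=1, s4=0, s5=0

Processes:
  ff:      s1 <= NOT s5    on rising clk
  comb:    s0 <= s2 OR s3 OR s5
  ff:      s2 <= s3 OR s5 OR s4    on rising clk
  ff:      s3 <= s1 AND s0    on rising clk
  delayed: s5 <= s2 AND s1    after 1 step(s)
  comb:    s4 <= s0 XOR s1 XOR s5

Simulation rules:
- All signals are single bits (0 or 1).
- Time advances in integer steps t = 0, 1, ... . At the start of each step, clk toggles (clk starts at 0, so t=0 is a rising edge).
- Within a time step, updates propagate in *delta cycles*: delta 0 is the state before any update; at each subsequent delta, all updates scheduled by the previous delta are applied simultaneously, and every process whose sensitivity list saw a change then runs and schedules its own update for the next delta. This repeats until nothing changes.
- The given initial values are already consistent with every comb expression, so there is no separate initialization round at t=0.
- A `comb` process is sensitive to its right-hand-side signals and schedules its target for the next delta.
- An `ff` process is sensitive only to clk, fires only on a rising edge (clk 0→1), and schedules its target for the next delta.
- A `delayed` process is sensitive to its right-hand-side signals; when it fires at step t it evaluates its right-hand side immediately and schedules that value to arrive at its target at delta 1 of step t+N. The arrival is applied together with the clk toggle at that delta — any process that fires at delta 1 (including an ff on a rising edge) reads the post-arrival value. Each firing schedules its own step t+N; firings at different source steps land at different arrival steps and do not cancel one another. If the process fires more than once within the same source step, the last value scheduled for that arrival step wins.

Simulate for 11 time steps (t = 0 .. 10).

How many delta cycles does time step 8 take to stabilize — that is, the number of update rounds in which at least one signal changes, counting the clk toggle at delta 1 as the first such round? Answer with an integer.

3

t0.Δ0 s0=1 s4=0 s1=1 s5=0 clk=0 s2=0 s3=1
t0.Δ1 s0=1 s4=0 s1=1 s5=0 clk=1 s2=0 s3=1
t0.Δ2 s0=1 s4=0 s1=1 s5=0 clk=1 s2=1 s3=1
t1.Δ0 s0=1 s4=0 s1=1 s5=0 clk=1 s2=1 s3=1
t1.Δ1 s0=1 s4=0 s1=1 s5=1 clk=0 s2=1 s3=1
t1.Δ2 s0=1 s4=1 s1=1 s5=1 clk=0 s2=1 s3=1
t2.Δ0 s0=1 s4=1 s1=1 s5=1 clk=0 s2=1 s3=1
t2.Δ1 s0=1 s4=1 s1=1 s5=1 clk=1 s2=1 s3=1
t2.Δ2 s0=1 s4=1 s1=0 s5=1 clk=1 s2=1 s3=1
t2.Δ3 s0=1 s4=0 s1=0 s5=1 clk=1 s2=1 s3=1
t3.Δ0 s0=1 s4=0 s1=0 s5=1 clk=1 s2=1 s3=1
t3.Δ1 s0=1 s4=0 s1=0 s5=0 clk=0 s2=1 s3=1
t3.Δ2 s0=1 s4=1 s1=0 s5=0 clk=0 s2=1 s3=1
t4.Δ0 s0=1 s4=1 s1=0 s5=0 clk=0 s2=1 s3=1
t4.Δ1 s0=1 s4=1 s1=0 s5=0 clk=1 s2=1 s3=1
t4.Δ2 s0=1 s4=1 s1=1 s5=0 clk=1 s2=1 s3=0
t4.Δ3 s0=1 s4=0 s1=1 s5=0 clk=1 s2=1 s3=0
t5.Δ0 s0=1 s4=0 s1=1 s5=0 clk=1 s2=1 s3=0
t5.Δ1 s0=1 s4=0 s1=1 s5=1 clk=0 s2=1 s3=0
t5.Δ2 s0=1 s4=1 s1=1 s5=1 clk=0 s2=1 s3=0
t6.Δ0 s0=1 s4=1 s1=1 s5=1 clk=0 s2=1 s3=0
t6.Δ1 s0=1 s4=1 s1=1 s5=1 clk=1 s2=1 s3=0
t6.Δ2 s0=1 s4=1 s1=0 s5=1 clk=1 s2=1 s3=1
t6.Δ3 s0=1 s4=0 s1=0 s5=1 clk=1 s2=1 s3=1
t7.Δ0 s0=1 s4=0 s1=0 s5=1 clk=1 s2=1 s3=1
t7.Δ1 s0=1 s4=0 s1=0 s5=0 clk=0 s2=1 s3=1
t7.Δ2 s0=1 s4=1 s1=0 s5=0 clk=0 s2=1 s3=1
t8.Δ0 s0=1 s4=1 s1=0 s5=0 clk=0 s2=1 s3=1
t8.Δ1 s0=1 s4=1 s1=0 s5=0 clk=1 s2=1 s3=1
t8.Δ2 s0=1 s4=1 s1=1 s5=0 clk=1 s2=1 s3=0
t8.Δ3 s0=1 s4=0 s1=1 s5=0 clk=1 s2=1 s3=0
t9.Δ0 s0=1 s4=0 s1=1 s5=0 clk=1 s2=1 s3=0
t9.Δ1 s0=1 s4=0 s1=1 s5=1 clk=0 s2=1 s3=0
t9.Δ2 s0=1 s4=1 s1=1 s5=1 clk=0 s2=1 s3=0
t10.Δ0 s0=1 s4=1 s1=1 s5=1 clk=0 s2=1 s3=0
t10.Δ1 s0=1 s4=1 s1=1 s5=1 clk=1 s2=1 s3=0
t10.Δ2 s0=1 s4=1 s1=0 s5=1 clk=1 s2=1 s3=1
t10.Δ3 s0=1 s4=0 s1=0 s5=1 clk=1 s2=1 s3=1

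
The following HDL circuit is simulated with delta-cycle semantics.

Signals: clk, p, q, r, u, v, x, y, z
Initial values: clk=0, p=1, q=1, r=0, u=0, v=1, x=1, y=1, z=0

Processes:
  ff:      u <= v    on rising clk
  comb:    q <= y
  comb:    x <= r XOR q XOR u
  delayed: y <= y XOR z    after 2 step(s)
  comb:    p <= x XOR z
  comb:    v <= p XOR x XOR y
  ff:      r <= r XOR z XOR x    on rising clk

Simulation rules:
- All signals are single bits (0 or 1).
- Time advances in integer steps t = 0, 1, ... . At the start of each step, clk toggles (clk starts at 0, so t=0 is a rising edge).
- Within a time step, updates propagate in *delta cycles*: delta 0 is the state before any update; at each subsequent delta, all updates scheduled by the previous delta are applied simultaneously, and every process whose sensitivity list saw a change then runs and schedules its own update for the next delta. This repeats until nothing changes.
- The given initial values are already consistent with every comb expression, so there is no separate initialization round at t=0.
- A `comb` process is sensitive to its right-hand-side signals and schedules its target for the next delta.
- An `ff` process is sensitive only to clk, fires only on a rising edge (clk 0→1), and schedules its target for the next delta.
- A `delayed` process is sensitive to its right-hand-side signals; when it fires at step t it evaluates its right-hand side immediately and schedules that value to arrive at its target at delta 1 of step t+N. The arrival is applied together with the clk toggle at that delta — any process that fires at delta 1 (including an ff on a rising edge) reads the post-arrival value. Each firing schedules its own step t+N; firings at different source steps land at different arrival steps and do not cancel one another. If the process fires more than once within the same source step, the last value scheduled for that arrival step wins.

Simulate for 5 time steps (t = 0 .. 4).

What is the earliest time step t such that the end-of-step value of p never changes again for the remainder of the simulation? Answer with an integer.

2

t=0 Δ0: clk=0 v=1 p=1 u=0 q=1 z=0 x=1 y=1 r=0
  Δ1: clk:0→1
  Δ2: u:0→1, r:0→1
  (2Δ to stable)
t=1 Δ0: clk=1 v=1 p=1 u=1 q=1 z=0 x=1 y=1 r=1
  Δ1: clk:1→0
  (1Δ to stable)
t=2 Δ0: clk=0 v=1 p=1 u=1 q=1 z=0 x=1 y=1 r=1
  Δ1: clk:0→1
  Δ2: r:1→0
  Δ3: x:1→0
  Δ4: v:1→0, p:1→0
  Δ5: v:0→1
  (5Δ to stable)
t=3 Δ0: clk=1 v=1 p=0 u=1 q=1 z=0 x=0 y=1 r=0
  Δ1: clk:1→0
  (1Δ to stable)
t=4 Δ0: clk=0 v=1 p=0 u=1 q=1 z=0 x=0 y=1 r=0
  Δ1: clk:0→1
  (1Δ to stable)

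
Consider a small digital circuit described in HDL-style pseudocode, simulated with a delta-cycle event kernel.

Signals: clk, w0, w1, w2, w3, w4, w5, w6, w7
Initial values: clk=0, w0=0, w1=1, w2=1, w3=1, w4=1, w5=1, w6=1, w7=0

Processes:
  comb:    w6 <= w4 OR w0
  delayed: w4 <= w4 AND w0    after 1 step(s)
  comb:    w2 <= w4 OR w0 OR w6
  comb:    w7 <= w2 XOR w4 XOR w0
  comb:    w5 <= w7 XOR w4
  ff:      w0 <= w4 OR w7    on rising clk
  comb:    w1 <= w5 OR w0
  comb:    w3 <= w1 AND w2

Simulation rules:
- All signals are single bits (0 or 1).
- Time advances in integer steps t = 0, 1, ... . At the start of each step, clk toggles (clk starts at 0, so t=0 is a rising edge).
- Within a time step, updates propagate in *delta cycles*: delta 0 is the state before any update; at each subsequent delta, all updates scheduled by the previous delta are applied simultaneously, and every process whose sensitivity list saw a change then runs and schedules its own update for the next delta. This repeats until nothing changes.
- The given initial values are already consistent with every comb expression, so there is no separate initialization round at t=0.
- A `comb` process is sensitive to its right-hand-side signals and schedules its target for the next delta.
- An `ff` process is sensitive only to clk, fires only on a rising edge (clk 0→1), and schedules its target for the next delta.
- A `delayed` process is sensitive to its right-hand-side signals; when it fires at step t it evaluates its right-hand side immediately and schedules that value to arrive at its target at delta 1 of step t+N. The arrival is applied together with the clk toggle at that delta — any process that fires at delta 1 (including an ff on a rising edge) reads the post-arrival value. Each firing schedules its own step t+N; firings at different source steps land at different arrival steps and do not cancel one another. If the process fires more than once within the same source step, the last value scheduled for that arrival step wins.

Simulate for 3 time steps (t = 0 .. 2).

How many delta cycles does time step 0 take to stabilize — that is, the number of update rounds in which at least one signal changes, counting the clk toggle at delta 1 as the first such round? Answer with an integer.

4

t0.Δ0 w3=1 w0=0 w4=1 w2=1 w1=1 w6=1 w5=1 clk=0 w7=0
t0.Δ1 w3=1 w0=0 w4=1 w2=1 w1=1 w6=1 w5=1 clk=1 w7=0
t0.Δ2 w3=1 w0=1 w4=1 w2=1 w1=1 w6=1 w5=1 clk=1 w7=0
t0.Δ3 w3=1 w0=1 w4=1 w2=1 w1=1 w6=1 w5=1 clk=1 w7=1
t0.Δ4 w3=1 w0=1 w4=1 w2=1 w1=1 w6=1 w5=0 clk=1 w7=1
t1.Δ0 w3=1 w0=1 w4=1 w2=1 w1=1 w6=1 w5=0 clk=1 w7=1
t1.Δ1 w3=1 w0=1 w4=1 w2=1 w1=1 w6=1 w5=0 clk=0 w7=1
t2.Δ0 w3=1 w0=1 w4=1 w2=1 w1=1 w6=1 w5=0 clk=0 w7=1
t2.Δ1 w3=1 w0=1 w4=1 w2=1 w1=1 w6=1 w5=0 clk=1 w7=1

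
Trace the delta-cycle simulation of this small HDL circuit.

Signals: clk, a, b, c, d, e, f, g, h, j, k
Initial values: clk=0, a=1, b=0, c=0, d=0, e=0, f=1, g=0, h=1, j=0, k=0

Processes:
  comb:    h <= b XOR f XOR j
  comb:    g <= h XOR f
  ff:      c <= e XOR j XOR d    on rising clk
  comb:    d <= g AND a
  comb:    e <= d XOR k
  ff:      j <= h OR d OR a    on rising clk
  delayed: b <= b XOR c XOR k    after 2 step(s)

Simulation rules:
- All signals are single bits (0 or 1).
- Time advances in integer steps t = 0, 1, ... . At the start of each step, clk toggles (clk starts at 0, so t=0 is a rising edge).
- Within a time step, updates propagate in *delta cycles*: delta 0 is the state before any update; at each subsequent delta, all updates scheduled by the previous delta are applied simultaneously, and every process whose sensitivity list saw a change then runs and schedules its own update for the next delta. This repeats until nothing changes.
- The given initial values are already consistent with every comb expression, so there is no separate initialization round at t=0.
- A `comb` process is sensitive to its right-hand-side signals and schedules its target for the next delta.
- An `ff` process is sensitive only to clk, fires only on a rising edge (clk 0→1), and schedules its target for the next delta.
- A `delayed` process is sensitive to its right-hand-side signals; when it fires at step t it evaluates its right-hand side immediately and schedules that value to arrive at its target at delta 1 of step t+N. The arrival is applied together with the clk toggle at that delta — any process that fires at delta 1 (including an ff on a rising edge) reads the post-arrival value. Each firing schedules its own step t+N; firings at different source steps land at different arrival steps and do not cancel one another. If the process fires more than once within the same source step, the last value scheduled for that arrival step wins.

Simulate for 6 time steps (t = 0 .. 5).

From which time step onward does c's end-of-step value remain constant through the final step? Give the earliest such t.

t0.Δ0 a=1 j=0 h=1 e=0 clk=0 b=0 c=0 d=0 f=1 g=0 k=0
t0.Δ1 a=1 j=0 h=1 e=0 clk=1 b=0 c=0 d=0 f=1 g=0 k=0
t0.Δ2 a=1 j=1 h=1 e=0 clk=1 b=0 c=0 d=0 f=1 g=0 k=0
t0.Δ3 a=1 j=1 h=0 e=0 clk=1 b=0 c=0 d=0 f=1 g=0 k=0
t0.Δ4 a=1 j=1 h=0 e=0 clk=1 b=0 c=0 d=0 f=1 g=1 k=0
t0.Δ5 a=1 j=1 h=0 e=0 clk=1 b=0 c=0 d=1 f=1 g=1 k=0
t0.Δ6 a=1 j=1 h=0 e=1 clk=1 b=0 c=0 d=1 f=1 g=1 k=0
t1.Δ0 a=1 j=1 h=0 e=1 clk=1 b=0 c=0 d=1 f=1 g=1 k=0
t1.Δ1 a=1 j=1 h=0 e=1 clk=0 b=0 c=0 d=1 f=1 g=1 k=0
t2.Δ0 a=1 j=1 h=0 e=1 clk=0 b=0 c=0 d=1 f=1 g=1 k=0
t2.Δ1 a=1 j=1 h=0 e=1 clk=1 b=0 c=0 d=1 f=1 g=1 k=0
t2.Δ2 a=1 j=1 h=0 e=1 clk=1 b=0 c=1 d=1 f=1 g=1 k=0
t3.Δ0 a=1 j=1 h=0 e=1 clk=1 b=0 c=1 d=1 f=1 g=1 k=0
t3.Δ1 a=1 j=1 h=0 e=1 clk=0 b=0 c=1 d=1 f=1 g=1 k=0
t4.Δ0 a=1 j=1 h=0 e=1 clk=0 b=0 c=1 d=1 f=1 g=1 k=0
t4.Δ1 a=1 j=1 h=0 e=1 clk=1 b=1 c=1 d=1 f=1 g=1 k=0
t4.Δ2 a=1 j=1 h=1 e=1 clk=1 b=1 c=1 d=1 f=1 g=1 k=0
t4.Δ3 a=1 j=1 h=1 e=1 clk=1 b=1 c=1 d=1 f=1 g=0 k=0
t4.Δ4 a=1 j=1 h=1 e=1 clk=1 b=1 c=1 d=0 f=1 g=0 k=0
t4.Δ5 a=1 j=1 h=1 e=0 clk=1 b=1 c=1 d=0 f=1 g=0 k=0
t5.Δ0 a=1 j=1 h=1 e=0 clk=1 b=1 c=1 d=0 f=1 g=0 k=0
t5.Δ1 a=1 j=1 h=1 e=0 clk=0 b=1 c=1 d=0 f=1 g=0 k=0

2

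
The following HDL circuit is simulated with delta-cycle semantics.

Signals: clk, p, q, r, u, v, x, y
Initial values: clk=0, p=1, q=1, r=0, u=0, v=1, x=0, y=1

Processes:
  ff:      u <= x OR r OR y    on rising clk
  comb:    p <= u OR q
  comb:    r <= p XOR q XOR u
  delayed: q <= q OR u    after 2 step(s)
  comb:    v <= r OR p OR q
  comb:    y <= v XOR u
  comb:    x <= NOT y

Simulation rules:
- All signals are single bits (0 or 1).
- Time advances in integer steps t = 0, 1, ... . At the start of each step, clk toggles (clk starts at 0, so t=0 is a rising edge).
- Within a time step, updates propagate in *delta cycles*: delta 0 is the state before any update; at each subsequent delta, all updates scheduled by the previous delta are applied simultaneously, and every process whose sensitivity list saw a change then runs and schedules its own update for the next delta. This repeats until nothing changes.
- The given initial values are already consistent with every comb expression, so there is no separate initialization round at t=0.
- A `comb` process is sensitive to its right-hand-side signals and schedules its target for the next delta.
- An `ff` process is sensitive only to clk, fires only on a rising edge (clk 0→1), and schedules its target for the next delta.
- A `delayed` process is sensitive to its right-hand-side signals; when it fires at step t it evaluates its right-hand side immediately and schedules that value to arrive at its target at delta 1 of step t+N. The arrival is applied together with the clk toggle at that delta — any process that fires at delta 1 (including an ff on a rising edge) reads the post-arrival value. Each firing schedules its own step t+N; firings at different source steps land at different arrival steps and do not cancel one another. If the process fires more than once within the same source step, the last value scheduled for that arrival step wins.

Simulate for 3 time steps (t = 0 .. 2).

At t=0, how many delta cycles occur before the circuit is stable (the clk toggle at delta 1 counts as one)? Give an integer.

t0.Δ0 v=1 r=0 y=1 p=1 clk=0 q=1 x=0 u=0
t0.Δ1 v=1 r=0 y=1 p=1 clk=1 q=1 x=0 u=0
t0.Δ2 v=1 r=0 y=1 p=1 clk=1 q=1 x=0 u=1
t0.Δ3 v=1 r=1 y=0 p=1 clk=1 q=1 x=0 u=1
t0.Δ4 v=1 r=1 y=0 p=1 clk=1 q=1 x=1 u=1
t1.Δ0 v=1 r=1 y=0 p=1 clk=1 q=1 x=1 u=1
t1.Δ1 v=1 r=1 y=0 p=1 clk=0 q=1 x=1 u=1
t2.Δ0 v=1 r=1 y=0 p=1 clk=0 q=1 x=1 u=1
t2.Δ1 v=1 r=1 y=0 p=1 clk=1 q=1 x=1 u=1

4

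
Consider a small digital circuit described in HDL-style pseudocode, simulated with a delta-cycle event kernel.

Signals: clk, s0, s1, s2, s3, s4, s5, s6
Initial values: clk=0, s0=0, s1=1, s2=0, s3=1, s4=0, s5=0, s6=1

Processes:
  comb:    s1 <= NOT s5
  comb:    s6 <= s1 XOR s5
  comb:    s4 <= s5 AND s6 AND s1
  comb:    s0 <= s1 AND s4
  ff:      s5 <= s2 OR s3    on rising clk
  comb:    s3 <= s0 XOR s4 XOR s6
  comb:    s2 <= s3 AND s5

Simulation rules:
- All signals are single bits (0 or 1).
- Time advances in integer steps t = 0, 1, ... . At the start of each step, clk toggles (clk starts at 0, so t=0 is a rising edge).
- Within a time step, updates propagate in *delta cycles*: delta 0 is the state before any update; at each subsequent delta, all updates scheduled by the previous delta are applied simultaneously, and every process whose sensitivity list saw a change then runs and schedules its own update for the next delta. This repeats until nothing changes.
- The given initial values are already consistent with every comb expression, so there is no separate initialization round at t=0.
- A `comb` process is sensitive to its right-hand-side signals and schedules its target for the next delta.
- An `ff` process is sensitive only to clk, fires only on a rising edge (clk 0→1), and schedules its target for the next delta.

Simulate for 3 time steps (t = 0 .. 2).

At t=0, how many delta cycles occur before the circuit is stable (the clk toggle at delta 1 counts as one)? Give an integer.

4

t=0 Δ0: clk=0 s6=1 s2=0 s4=0 s1=1 s5=0 s3=1 s0=0
  Δ1: clk:0→1
  Δ2: s5:0→1
  Δ3: s6:1→0, s2:0→1, s4:0→1, s1:1→0
  Δ4: s6:0→1, s4:1→0
  (4Δ to stable)
t=1 Δ0: clk=1 s6=1 s2=1 s4=0 s1=0 s5=1 s3=1 s0=0
  Δ1: clk:1→0
  (1Δ to stable)
t=2 Δ0: clk=0 s6=1 s2=1 s4=0 s1=0 s5=1 s3=1 s0=0
  Δ1: clk:0→1
  (1Δ to stable)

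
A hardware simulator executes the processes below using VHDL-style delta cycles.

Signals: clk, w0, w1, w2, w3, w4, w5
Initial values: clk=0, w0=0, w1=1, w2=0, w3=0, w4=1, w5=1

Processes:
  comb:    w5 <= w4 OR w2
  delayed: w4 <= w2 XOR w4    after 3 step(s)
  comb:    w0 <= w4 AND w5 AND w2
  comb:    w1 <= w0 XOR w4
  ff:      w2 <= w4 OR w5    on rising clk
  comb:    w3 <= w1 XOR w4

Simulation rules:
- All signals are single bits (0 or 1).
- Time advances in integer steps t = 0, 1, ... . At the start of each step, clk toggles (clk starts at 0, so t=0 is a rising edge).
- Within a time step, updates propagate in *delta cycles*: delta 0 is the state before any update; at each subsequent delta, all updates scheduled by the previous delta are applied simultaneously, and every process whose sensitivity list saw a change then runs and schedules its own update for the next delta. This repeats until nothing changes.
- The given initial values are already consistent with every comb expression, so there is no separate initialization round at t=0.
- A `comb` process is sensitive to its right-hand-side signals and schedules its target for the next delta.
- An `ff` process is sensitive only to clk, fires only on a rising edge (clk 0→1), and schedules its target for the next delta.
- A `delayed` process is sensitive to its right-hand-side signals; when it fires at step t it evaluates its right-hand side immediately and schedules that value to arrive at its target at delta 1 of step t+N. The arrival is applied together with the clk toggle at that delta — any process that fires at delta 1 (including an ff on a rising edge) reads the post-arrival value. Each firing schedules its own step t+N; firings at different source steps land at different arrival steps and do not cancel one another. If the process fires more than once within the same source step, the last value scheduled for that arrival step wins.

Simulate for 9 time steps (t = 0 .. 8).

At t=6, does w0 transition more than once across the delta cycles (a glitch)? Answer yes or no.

no

[bits: w2,w5,w3,w0,w1,clk,w4]
t=0: Δ0=0100101 Δ1=0100111 Δ2=1100111 Δ3=1101111 Δ4=1101011 Δ5=1111011 | 5Δ
t=1: Δ0=1111011 Δ1=1111001 | 1Δ
t=2: Δ0=1111001 Δ1=1111011 | 1Δ
t=3: Δ0=1111011 Δ1=1111000 Δ2=1100100 Δ3=1110000 Δ4=1100000 | 4Δ
t=4: Δ0=1100000 Δ1=1100010 | 1Δ
t=5: Δ0=1100010 Δ1=1100000 | 1Δ
t=6: Δ0=1100000 Δ1=1100011 Δ2=1111111 Δ3=1101011 Δ4=1111011 | 4Δ
t=7: Δ0=1111011 Δ1=1111001 | 1Δ
t=8: Δ0=1111001 Δ1=1111011 | 1Δ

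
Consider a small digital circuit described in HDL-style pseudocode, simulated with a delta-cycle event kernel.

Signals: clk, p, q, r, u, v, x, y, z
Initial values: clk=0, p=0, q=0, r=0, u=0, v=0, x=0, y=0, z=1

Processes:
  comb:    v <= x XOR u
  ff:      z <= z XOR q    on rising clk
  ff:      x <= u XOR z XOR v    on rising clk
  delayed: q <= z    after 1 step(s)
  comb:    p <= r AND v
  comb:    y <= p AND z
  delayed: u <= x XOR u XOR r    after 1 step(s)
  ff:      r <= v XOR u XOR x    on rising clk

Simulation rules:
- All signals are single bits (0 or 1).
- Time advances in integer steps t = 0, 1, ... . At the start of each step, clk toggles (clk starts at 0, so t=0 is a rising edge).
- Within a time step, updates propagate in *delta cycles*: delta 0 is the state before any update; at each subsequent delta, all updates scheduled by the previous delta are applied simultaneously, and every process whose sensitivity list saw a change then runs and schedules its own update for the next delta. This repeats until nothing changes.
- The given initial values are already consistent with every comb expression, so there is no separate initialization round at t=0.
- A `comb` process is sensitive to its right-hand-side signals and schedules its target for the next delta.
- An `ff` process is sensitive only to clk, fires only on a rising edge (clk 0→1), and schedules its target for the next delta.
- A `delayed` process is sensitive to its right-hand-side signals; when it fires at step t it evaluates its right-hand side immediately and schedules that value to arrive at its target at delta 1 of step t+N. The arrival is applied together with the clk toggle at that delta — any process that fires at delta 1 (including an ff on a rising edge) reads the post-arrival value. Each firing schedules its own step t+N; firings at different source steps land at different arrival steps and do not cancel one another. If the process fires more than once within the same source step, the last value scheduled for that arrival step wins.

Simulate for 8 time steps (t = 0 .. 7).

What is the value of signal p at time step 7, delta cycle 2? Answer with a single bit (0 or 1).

t0.Δ0 v=0 p=0 r=0 u=0 clk=0 x=0 y=0 z=1 q=0
t0.Δ1 v=0 p=0 r=0 u=0 clk=1 x=0 y=0 z=1 q=0
t0.Δ2 v=0 p=0 r=0 u=0 clk=1 x=1 y=0 z=1 q=0
t0.Δ3 v=1 p=0 r=0 u=0 clk=1 x=1 y=0 z=1 q=0
t1.Δ0 v=1 p=0 r=0 u=0 clk=1 x=1 y=0 z=1 q=0
t1.Δ1 v=1 p=0 r=0 u=1 clk=0 x=1 y=0 z=1 q=0
t1.Δ2 v=0 p=0 r=0 u=1 clk=0 x=1 y=0 z=1 q=0
t2.Δ0 v=0 p=0 r=0 u=1 clk=0 x=1 y=0 z=1 q=0
t2.Δ1 v=0 p=0 r=0 u=0 clk=1 x=1 y=0 z=1 q=0
t2.Δ2 v=1 p=0 r=1 u=0 clk=1 x=1 y=0 z=1 q=0
t2.Δ3 v=1 p=1 r=1 u=0 clk=1 x=1 y=0 z=1 q=0
t2.Δ4 v=1 p=1 r=1 u=0 clk=1 x=1 y=1 z=1 q=0
t3.Δ0 v=1 p=1 r=1 u=0 clk=1 x=1 y=1 z=1 q=0
t3.Δ1 v=1 p=1 r=1 u=0 clk=0 x=1 y=1 z=1 q=0
t4.Δ0 v=1 p=1 r=1 u=0 clk=0 x=1 y=1 z=1 q=0
t4.Δ1 v=1 p=1 r=1 u=0 clk=1 x=1 y=1 z=1 q=0
t4.Δ2 v=1 p=1 r=0 u=0 clk=1 x=0 y=1 z=1 q=0
t4.Δ3 v=0 p=0 r=0 u=0 clk=1 x=0 y=1 z=1 q=0
t4.Δ4 v=0 p=0 r=0 u=0 clk=1 x=0 y=0 z=1 q=0
t5.Δ0 v=0 p=0 r=0 u=0 clk=1 x=0 y=0 z=1 q=0
t5.Δ1 v=0 p=0 r=0 u=0 clk=0 x=0 y=0 z=1 q=0
t6.Δ0 v=0 p=0 r=0 u=0 clk=0 x=0 y=0 z=1 q=0
t6.Δ1 v=0 p=0 r=0 u=0 clk=1 x=0 y=0 z=1 q=0
t6.Δ2 v=0 p=0 r=0 u=0 clk=1 x=1 y=0 z=1 q=0
t6.Δ3 v=1 p=0 r=0 u=0 clk=1 x=1 y=0 z=1 q=0
t7.Δ0 v=1 p=0 r=0 u=0 clk=1 x=1 y=0 z=1 q=0
t7.Δ1 v=1 p=0 r=0 u=1 clk=0 x=1 y=0 z=1 q=0
t7.Δ2 v=0 p=0 r=0 u=1 clk=0 x=1 y=0 z=1 q=0

0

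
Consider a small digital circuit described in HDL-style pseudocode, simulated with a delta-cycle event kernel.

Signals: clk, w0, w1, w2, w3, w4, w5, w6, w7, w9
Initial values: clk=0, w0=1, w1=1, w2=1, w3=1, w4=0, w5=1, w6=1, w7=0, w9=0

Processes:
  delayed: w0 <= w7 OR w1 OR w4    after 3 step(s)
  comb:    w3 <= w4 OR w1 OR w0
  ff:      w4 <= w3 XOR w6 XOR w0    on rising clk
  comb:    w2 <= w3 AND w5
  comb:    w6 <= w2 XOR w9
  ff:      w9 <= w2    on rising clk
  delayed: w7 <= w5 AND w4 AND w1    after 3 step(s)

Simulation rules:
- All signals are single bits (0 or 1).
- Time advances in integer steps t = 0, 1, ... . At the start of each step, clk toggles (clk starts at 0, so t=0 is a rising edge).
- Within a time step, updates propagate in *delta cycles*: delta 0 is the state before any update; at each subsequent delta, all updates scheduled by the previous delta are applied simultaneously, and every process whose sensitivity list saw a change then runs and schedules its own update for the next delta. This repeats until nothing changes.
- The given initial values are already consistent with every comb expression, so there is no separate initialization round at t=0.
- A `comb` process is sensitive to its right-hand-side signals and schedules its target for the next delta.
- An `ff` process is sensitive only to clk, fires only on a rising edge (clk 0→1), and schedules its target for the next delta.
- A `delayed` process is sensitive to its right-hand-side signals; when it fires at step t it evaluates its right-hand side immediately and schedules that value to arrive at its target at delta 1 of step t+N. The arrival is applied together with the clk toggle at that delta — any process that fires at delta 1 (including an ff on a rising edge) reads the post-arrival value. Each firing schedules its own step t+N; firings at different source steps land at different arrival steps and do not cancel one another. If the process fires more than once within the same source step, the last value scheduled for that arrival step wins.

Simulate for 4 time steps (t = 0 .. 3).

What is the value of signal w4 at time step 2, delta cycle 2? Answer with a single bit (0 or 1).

0

t0.Δ0 w5=1 w0=1 w6=1 w3=1 w1=1 w7=0 clk=0 w2=1 w4=0 w9=0
t0.Δ1 w5=1 w0=1 w6=1 w3=1 w1=1 w7=0 clk=1 w2=1 w4=0 w9=0
t0.Δ2 w5=1 w0=1 w6=1 w3=1 w1=1 w7=0 clk=1 w2=1 w4=1 w9=1
t0.Δ3 w5=1 w0=1 w6=0 w3=1 w1=1 w7=0 clk=1 w2=1 w4=1 w9=1
t1.Δ0 w5=1 w0=1 w6=0 w3=1 w1=1 w7=0 clk=1 w2=1 w4=1 w9=1
t1.Δ1 w5=1 w0=1 w6=0 w3=1 w1=1 w7=0 clk=0 w2=1 w4=1 w9=1
t2.Δ0 w5=1 w0=1 w6=0 w3=1 w1=1 w7=0 clk=0 w2=1 w4=1 w9=1
t2.Δ1 w5=1 w0=1 w6=0 w3=1 w1=1 w7=0 clk=1 w2=1 w4=1 w9=1
t2.Δ2 w5=1 w0=1 w6=0 w3=1 w1=1 w7=0 clk=1 w2=1 w4=0 w9=1
t3.Δ0 w5=1 w0=1 w6=0 w3=1 w1=1 w7=0 clk=1 w2=1 w4=0 w9=1
t3.Δ1 w5=1 w0=1 w6=0 w3=1 w1=1 w7=1 clk=0 w2=1 w4=0 w9=1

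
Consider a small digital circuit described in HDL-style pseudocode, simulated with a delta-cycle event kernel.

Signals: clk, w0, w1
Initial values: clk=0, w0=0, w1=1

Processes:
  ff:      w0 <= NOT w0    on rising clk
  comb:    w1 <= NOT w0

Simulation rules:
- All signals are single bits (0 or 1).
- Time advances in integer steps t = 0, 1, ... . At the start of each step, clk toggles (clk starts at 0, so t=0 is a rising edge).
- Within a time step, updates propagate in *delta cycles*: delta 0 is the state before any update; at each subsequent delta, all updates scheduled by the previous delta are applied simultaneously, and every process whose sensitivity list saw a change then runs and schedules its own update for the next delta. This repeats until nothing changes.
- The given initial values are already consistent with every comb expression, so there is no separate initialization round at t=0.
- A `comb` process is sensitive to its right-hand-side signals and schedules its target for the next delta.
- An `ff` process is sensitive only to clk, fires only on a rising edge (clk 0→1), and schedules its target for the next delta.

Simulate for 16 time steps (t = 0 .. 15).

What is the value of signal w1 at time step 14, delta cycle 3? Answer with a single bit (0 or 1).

t0.Δ0 w0=0 clk=0 w1=1
t0.Δ1 w0=0 clk=1 w1=1
t0.Δ2 w0=1 clk=1 w1=1
t0.Δ3 w0=1 clk=1 w1=0
t1.Δ0 w0=1 clk=1 w1=0
t1.Δ1 w0=1 clk=0 w1=0
t2.Δ0 w0=1 clk=0 w1=0
t2.Δ1 w0=1 clk=1 w1=0
t2.Δ2 w0=0 clk=1 w1=0
t2.Δ3 w0=0 clk=1 w1=1
t3.Δ0 w0=0 clk=1 w1=1
t3.Δ1 w0=0 clk=0 w1=1
t4.Δ0 w0=0 clk=0 w1=1
t4.Δ1 w0=0 clk=1 w1=1
t4.Δ2 w0=1 clk=1 w1=1
t4.Δ3 w0=1 clk=1 w1=0
t5.Δ0 w0=1 clk=1 w1=0
t5.Δ1 w0=1 clk=0 w1=0
t6.Δ0 w0=1 clk=0 w1=0
t6.Δ1 w0=1 clk=1 w1=0
t6.Δ2 w0=0 clk=1 w1=0
t6.Δ3 w0=0 clk=1 w1=1
t7.Δ0 w0=0 clk=1 w1=1
t7.Δ1 w0=0 clk=0 w1=1
t8.Δ0 w0=0 clk=0 w1=1
t8.Δ1 w0=0 clk=1 w1=1
t8.Δ2 w0=1 clk=1 w1=1
t8.Δ3 w0=1 clk=1 w1=0
t9.Δ0 w0=1 clk=1 w1=0
t9.Δ1 w0=1 clk=0 w1=0
t10.Δ0 w0=1 clk=0 w1=0
t10.Δ1 w0=1 clk=1 w1=0
t10.Δ2 w0=0 clk=1 w1=0
t10.Δ3 w0=0 clk=1 w1=1
t11.Δ0 w0=0 clk=1 w1=1
t11.Δ1 w0=0 clk=0 w1=1
t12.Δ0 w0=0 clk=0 w1=1
t12.Δ1 w0=0 clk=1 w1=1
t12.Δ2 w0=1 clk=1 w1=1
t12.Δ3 w0=1 clk=1 w1=0
t13.Δ0 w0=1 clk=1 w1=0
t13.Δ1 w0=1 clk=0 w1=0
t14.Δ0 w0=1 clk=0 w1=0
t14.Δ1 w0=1 clk=1 w1=0
t14.Δ2 w0=0 clk=1 w1=0
t14.Δ3 w0=0 clk=1 w1=1
t15.Δ0 w0=0 clk=1 w1=1
t15.Δ1 w0=0 clk=0 w1=1

1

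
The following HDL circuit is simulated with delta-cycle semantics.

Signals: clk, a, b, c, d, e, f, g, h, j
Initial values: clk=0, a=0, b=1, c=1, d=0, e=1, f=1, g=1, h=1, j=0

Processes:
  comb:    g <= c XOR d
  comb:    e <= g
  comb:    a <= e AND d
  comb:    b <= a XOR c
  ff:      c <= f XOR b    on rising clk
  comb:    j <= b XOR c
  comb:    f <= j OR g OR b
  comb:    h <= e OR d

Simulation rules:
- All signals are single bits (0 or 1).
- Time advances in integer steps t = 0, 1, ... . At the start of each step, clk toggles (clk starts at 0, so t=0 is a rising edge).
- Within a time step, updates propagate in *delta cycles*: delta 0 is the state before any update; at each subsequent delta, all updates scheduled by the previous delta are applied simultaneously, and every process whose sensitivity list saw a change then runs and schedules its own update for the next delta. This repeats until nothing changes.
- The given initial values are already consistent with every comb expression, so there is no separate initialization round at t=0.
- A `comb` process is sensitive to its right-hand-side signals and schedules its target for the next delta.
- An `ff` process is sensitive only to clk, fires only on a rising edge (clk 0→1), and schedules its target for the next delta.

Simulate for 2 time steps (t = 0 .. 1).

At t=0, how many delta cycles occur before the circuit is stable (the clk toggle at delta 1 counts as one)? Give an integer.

5

t0.Δ0 h=1 c=1 d=0 f=1 e=1 g=1 j=0 b=1 clk=0 a=0
t0.Δ1 h=1 c=1 d=0 f=1 e=1 g=1 j=0 b=1 clk=1 a=0
t0.Δ2 h=1 c=0 d=0 f=1 e=1 g=1 j=0 b=1 clk=1 a=0
t0.Δ3 h=1 c=0 d=0 f=1 e=1 g=0 j=1 b=0 clk=1 a=0
t0.Δ4 h=1 c=0 d=0 f=1 e=0 g=0 j=0 b=0 clk=1 a=0
t0.Δ5 h=0 c=0 d=0 f=0 e=0 g=0 j=0 b=0 clk=1 a=0
t1.Δ0 h=0 c=0 d=0 f=0 e=0 g=0 j=0 b=0 clk=1 a=0
t1.Δ1 h=0 c=0 d=0 f=0 e=0 g=0 j=0 b=0 clk=0 a=0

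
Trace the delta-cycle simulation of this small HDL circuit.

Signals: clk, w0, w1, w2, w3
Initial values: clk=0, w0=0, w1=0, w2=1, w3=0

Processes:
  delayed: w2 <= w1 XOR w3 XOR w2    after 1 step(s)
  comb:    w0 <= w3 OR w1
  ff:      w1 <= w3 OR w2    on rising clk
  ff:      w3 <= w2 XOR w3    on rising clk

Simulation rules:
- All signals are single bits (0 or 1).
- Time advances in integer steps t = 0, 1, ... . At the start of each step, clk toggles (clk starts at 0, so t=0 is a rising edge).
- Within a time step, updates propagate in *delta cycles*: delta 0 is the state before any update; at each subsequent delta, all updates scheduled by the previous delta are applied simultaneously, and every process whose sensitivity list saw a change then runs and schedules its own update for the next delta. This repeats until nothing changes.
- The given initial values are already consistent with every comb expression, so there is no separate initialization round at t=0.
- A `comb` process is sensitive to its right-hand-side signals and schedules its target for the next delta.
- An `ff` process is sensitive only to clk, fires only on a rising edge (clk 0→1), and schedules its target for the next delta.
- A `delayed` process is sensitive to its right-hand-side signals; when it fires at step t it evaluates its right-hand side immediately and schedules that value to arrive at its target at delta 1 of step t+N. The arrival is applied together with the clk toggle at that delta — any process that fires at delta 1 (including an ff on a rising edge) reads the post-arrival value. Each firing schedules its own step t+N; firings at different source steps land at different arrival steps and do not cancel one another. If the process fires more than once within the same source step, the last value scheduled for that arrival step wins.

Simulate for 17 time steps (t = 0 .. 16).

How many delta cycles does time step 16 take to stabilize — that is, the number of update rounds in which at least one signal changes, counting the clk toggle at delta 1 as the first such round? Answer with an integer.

2

t0.Δ0 w3=0 w0=0 w2=1 w1=0 clk=0
t0.Δ1 w3=0 w0=0 w2=1 w1=0 clk=1
t0.Δ2 w3=1 w0=0 w2=1 w1=1 clk=1
t0.Δ3 w3=1 w0=1 w2=1 w1=1 clk=1
t1.Δ0 w3=1 w0=1 w2=1 w1=1 clk=1
t1.Δ1 w3=1 w0=1 w2=1 w1=1 clk=0
t2.Δ0 w3=1 w0=1 w2=1 w1=1 clk=0
t2.Δ1 w3=1 w0=1 w2=1 w1=1 clk=1
t2.Δ2 w3=0 w0=1 w2=1 w1=1 clk=1
t3.Δ0 w3=0 w0=1 w2=1 w1=1 clk=1
t3.Δ1 w3=0 w0=1 w2=0 w1=1 clk=0
t4.Δ0 w3=0 w0=1 w2=0 w1=1 clk=0
t4.Δ1 w3=0 w0=1 w2=1 w1=1 clk=1
t4.Δ2 w3=1 w0=1 w2=1 w1=1 clk=1
t5.Δ0 w3=1 w0=1 w2=1 w1=1 clk=1
t5.Δ1 w3=1 w0=1 w2=1 w1=1 clk=0
t6.Δ0 w3=1 w0=1 w2=1 w1=1 clk=0
t6.Δ1 w3=1 w0=1 w2=1 w1=1 clk=1
t6.Δ2 w3=0 w0=1 w2=1 w1=1 clk=1
t7.Δ0 w3=0 w0=1 w2=1 w1=1 clk=1
t7.Δ1 w3=0 w0=1 w2=0 w1=1 clk=0
t8.Δ0 w3=0 w0=1 w2=0 w1=1 clk=0
t8.Δ1 w3=0 w0=1 w2=1 w1=1 clk=1
t8.Δ2 w3=1 w0=1 w2=1 w1=1 clk=1
t9.Δ0 w3=1 w0=1 w2=1 w1=1 clk=1
t9.Δ1 w3=1 w0=1 w2=1 w1=1 clk=0
t10.Δ0 w3=1 w0=1 w2=1 w1=1 clk=0
t10.Δ1 w3=1 w0=1 w2=1 w1=1 clk=1
t10.Δ2 w3=0 w0=1 w2=1 w1=1 clk=1
t11.Δ0 w3=0 w0=1 w2=1 w1=1 clk=1
t11.Δ1 w3=0 w0=1 w2=0 w1=1 clk=0
t12.Δ0 w3=0 w0=1 w2=0 w1=1 clk=0
t12.Δ1 w3=0 w0=1 w2=1 w1=1 clk=1
t12.Δ2 w3=1 w0=1 w2=1 w1=1 clk=1
t13.Δ0 w3=1 w0=1 w2=1 w1=1 clk=1
t13.Δ1 w3=1 w0=1 w2=1 w1=1 clk=0
t14.Δ0 w3=1 w0=1 w2=1 w1=1 clk=0
t14.Δ1 w3=1 w0=1 w2=1 w1=1 clk=1
t14.Δ2 w3=0 w0=1 w2=1 w1=1 clk=1
t15.Δ0 w3=0 w0=1 w2=1 w1=1 clk=1
t15.Δ1 w3=0 w0=1 w2=0 w1=1 clk=0
t16.Δ0 w3=0 w0=1 w2=0 w1=1 clk=0
t16.Δ1 w3=0 w0=1 w2=1 w1=1 clk=1
t16.Δ2 w3=1 w0=1 w2=1 w1=1 clk=1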